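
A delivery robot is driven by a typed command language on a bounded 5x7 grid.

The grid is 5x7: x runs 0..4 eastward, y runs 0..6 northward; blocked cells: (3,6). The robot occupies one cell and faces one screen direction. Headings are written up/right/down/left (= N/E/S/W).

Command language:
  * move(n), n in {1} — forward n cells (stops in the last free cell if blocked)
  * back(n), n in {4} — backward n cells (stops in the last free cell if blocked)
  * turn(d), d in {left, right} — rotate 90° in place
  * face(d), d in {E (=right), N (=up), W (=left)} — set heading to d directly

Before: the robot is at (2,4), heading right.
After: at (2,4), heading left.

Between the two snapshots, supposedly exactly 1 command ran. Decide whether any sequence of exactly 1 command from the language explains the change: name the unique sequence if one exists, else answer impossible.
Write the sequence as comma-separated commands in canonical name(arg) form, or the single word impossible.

key: parked at (2,4) the whole time — nothing moves the robot
start: at (2,4), heading right
1. face(W) → at (2,4), heading left
no other 1-command option fits: unique.

face(W)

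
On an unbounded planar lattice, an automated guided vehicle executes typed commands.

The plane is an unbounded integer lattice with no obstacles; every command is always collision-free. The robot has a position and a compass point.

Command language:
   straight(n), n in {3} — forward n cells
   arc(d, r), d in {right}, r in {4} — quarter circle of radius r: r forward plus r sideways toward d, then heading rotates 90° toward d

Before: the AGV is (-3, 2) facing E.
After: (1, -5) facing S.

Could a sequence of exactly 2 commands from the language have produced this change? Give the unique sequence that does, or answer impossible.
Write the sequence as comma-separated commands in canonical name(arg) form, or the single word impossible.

arc(right, 4), straight(3)

key: position moved to (1,-5) AND the heading swung to S — translation plus rotation needed
t0: (-3, 2) facing E
t=1 arc(right, 4) ⇒ (1, -2) facing S
t=2 straight(3) ⇒ (1, -5) facing S
all 4 alternatives checked — unique.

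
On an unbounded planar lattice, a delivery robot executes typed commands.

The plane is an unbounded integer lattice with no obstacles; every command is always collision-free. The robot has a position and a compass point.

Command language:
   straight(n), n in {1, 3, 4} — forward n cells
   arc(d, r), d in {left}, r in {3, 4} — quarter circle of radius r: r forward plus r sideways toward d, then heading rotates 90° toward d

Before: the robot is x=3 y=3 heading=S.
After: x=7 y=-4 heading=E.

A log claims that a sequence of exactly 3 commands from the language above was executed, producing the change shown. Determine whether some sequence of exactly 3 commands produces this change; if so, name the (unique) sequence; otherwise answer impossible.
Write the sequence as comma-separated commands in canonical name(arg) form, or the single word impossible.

key: order matters: swapping straight(4) and straight(1) lands elsewhere
begin: x=3 y=3 heading=S
t=1 straight(4) ⇒ x=3 y=-1 heading=S
t=2 arc(left, 3) ⇒ x=6 y=-4 heading=E
t=3 straight(1) ⇒ x=7 y=-4 heading=E
no other 3-command option fits: unique.

straight(4), arc(left, 3), straight(1)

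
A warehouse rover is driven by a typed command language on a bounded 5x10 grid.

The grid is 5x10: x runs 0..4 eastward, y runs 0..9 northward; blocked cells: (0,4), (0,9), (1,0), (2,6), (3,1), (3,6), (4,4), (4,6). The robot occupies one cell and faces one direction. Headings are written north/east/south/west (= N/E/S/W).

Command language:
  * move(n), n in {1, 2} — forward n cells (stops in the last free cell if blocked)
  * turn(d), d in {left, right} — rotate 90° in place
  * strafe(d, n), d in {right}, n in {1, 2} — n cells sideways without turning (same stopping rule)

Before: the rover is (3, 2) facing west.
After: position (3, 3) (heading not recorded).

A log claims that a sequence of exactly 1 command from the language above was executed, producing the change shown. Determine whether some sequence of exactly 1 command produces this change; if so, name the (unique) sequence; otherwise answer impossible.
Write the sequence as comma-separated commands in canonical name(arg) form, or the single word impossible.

from: (3, 2) facing west
1. strafe(right, 1) → (3, 3) facing west
uniquely the one of 6 1-step routes that fits.

strafe(right, 1)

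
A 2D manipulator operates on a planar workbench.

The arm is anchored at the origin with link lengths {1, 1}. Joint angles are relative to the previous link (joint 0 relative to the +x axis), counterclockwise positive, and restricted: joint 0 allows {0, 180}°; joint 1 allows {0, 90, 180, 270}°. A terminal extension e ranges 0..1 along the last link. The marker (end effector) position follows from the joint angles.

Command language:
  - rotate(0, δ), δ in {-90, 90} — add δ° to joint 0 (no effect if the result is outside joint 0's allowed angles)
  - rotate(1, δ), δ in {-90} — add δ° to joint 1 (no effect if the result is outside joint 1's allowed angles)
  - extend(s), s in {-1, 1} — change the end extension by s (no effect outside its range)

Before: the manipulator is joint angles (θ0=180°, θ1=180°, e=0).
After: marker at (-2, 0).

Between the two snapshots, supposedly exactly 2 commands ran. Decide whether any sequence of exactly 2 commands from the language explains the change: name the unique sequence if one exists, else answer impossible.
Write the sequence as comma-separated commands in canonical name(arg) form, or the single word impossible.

rotate(1, -90), rotate(1, -90)

t0: joint angles (θ0=180°, θ1=180°, e=0)
[1] after rotate(1, -90): joint angles (θ0=180°, θ1=90°, e=0)
[2] after rotate(1, -90): joint angles (θ0=180°, θ1=0°, e=0)
no rival 2-sequence matches.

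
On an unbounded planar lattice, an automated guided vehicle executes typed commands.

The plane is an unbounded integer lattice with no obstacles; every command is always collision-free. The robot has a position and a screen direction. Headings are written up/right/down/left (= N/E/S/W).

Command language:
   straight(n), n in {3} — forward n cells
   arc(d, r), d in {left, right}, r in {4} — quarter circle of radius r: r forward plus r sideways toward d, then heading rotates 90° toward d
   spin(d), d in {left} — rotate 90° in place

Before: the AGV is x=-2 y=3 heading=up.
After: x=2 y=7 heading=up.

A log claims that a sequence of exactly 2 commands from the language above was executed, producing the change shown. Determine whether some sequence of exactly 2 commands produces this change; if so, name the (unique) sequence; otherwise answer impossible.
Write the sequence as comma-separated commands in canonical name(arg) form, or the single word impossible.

arc(right, 4), spin(left)

key: heading stays N — rotations cancel among the 2 commands
begin: x=-2 y=3 heading=up
[1] after arc(right, 4): x=2 y=7 heading=right
[2] after spin(left): x=2 y=7 heading=up
no other 2-command option fits: unique.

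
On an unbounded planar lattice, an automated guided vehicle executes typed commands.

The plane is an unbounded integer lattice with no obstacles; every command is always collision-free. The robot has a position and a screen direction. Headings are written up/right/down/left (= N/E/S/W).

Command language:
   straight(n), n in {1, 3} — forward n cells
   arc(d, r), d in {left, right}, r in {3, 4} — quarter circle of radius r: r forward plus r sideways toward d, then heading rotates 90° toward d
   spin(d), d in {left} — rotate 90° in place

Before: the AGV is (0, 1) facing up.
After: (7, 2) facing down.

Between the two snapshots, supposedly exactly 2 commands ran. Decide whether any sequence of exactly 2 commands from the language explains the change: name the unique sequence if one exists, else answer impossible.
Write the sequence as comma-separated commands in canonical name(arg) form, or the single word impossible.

key: order matters: swapping arc(right, 4) and arc(right, 3) lands elsewhere
from: (0, 1) facing up
t=1 arc(right, 4) ⇒ (4, 5) facing right
t=2 arc(right, 3) ⇒ (7, 2) facing down
all 49 alternatives checked — unique.

arc(right, 4), arc(right, 3)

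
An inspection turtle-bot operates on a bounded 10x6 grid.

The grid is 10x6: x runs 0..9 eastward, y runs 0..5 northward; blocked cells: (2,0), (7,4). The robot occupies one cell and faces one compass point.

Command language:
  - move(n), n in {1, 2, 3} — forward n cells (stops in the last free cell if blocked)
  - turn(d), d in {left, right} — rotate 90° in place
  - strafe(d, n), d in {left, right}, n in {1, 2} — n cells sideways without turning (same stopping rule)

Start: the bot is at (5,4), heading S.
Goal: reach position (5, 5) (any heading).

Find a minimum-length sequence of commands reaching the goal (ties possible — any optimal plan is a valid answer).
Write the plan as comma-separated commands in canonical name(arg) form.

begin: at (5,4), heading S
1. turn(left) → at (5,4), heading E
2. strafe(left, 1) → at (5,5), heading E
nothing shorter than 2 reaches the goal.

turn(left), strafe(left, 1)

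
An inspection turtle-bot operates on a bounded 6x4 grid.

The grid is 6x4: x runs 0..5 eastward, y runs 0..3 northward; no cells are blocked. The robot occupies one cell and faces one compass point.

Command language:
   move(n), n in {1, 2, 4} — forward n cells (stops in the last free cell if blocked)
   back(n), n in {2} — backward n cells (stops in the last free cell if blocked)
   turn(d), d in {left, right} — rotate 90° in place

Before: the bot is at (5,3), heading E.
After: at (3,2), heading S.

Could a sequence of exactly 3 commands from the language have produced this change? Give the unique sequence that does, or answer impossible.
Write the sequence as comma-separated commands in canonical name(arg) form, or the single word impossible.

key: cell and facing (now S) both changed — the 3 commands mix motion and turning
begin: at (5,3), heading E
1. back(2) → at (3,3), heading E
2. turn(right) → at (3,3), heading S
3. move(1) → at (3,2), heading S
no other 3-command option fits: unique.

back(2), turn(right), move(1)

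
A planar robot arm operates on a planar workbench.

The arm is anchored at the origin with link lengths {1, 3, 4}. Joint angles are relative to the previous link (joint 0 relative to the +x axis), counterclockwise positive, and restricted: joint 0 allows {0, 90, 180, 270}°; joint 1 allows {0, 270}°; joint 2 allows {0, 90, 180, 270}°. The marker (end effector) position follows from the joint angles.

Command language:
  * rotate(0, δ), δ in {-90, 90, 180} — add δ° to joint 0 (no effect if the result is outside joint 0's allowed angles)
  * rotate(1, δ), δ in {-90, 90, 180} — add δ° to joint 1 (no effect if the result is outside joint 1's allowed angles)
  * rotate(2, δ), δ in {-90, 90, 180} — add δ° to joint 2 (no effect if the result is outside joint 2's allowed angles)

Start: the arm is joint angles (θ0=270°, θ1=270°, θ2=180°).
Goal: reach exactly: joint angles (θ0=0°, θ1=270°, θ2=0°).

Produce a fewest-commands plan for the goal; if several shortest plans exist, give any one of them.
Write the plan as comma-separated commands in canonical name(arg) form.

rotate(0, 90), rotate(2, 180)

begin: joint angles (θ0=270°, θ1=270°, θ2=180°)
[1] after rotate(0, 90): joint angles (θ0=0°, θ1=270°, θ2=180°)
[2] after rotate(2, 180): joint angles (θ0=0°, θ1=270°, θ2=0°)
nothing shorter than 2 reaches the goal.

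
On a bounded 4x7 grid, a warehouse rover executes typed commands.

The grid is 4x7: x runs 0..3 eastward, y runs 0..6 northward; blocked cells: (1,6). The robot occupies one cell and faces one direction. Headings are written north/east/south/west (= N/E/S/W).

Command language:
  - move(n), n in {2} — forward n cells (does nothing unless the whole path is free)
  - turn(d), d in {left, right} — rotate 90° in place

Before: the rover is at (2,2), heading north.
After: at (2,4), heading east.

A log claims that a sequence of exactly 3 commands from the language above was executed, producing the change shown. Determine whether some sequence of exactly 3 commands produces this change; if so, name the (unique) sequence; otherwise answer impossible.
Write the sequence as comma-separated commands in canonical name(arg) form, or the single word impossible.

move(2), turn(right), move(2)

key: position moved to (2,4) AND the heading swung to E — translation plus rotation needed
begin: at (2,2), heading north
step 1 (move(2)): at (2,4), heading north
step 2 (turn(right)): at (2,4), heading east
step 3 (move(2)): at (2,4), heading east
all 27 alternatives checked — unique.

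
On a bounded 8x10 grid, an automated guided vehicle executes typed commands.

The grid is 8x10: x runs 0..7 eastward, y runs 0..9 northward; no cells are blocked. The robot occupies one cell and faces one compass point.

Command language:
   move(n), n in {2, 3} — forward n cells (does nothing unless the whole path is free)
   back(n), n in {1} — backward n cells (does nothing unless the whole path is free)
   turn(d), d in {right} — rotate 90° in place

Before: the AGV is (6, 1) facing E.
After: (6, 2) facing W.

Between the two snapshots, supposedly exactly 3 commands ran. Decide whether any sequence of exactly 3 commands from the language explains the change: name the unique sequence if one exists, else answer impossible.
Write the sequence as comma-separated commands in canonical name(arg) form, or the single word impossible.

key: position moved to (6,2) AND the heading swung to W — translation plus rotation needed
from: (6, 1) facing E
t=1 turn(right) ⇒ (6, 1) facing S
t=2 back(1) ⇒ (6, 2) facing S
t=3 turn(right) ⇒ (6, 2) facing W
no rival 3-sequence matches.

turn(right), back(1), turn(right)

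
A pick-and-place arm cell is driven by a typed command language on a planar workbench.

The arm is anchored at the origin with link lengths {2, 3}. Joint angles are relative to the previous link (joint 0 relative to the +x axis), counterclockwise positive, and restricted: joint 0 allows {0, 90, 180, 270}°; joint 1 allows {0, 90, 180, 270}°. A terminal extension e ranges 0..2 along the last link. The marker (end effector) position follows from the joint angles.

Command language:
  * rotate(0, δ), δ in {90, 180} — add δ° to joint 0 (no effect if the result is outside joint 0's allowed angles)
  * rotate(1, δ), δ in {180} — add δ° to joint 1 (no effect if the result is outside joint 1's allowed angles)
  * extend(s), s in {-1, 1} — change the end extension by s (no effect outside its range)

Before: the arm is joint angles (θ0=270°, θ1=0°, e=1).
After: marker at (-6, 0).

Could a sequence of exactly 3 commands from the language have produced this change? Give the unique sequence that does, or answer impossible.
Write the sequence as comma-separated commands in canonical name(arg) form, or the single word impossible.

from: joint angles (θ0=270°, θ1=0°, e=1)
1. rotate(0, 90) → joint angles (θ0=0°, θ1=0°, e=1)
2. rotate(0, 90) → joint angles (θ0=90°, θ1=0°, e=1)
3. rotate(0, 90) → joint angles (θ0=180°, θ1=0°, e=1)
all 125 alternatives checked — unique.

rotate(0, 90), rotate(0, 90), rotate(0, 90)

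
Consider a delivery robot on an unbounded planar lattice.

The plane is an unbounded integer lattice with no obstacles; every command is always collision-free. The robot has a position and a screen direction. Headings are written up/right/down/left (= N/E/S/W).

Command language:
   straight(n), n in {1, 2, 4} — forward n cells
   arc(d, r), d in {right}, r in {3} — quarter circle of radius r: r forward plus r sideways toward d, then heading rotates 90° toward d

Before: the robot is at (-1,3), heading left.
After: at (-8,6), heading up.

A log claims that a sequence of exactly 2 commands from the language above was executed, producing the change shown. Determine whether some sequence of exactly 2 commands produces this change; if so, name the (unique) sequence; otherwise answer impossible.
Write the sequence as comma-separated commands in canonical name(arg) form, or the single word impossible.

straight(4), arc(right, 3)

key: running arc(right, 3) before straight(4) would end elsewhere — order is forced
t0: at (-1,3), heading left
step 1 (straight(4)): at (-5,3), heading left
step 2 (arc(right, 3)): at (-8,6), heading up
no other 2-command option fits: unique.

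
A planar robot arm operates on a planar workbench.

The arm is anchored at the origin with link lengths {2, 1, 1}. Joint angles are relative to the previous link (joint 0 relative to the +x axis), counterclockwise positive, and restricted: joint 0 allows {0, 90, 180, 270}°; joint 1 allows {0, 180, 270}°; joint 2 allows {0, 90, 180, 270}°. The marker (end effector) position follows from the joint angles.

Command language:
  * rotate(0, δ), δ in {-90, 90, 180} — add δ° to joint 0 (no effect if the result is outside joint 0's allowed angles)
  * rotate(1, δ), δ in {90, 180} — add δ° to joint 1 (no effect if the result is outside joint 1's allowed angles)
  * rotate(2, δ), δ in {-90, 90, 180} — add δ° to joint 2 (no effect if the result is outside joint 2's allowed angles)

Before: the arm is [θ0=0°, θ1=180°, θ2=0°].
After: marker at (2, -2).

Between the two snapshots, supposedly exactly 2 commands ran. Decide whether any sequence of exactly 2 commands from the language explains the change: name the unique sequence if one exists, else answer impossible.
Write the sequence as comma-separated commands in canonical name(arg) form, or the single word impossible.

rotate(1, 90), rotate(1, 180)

key: order matters: swapping rotate(1, 90) and rotate(1, 180) lands elsewhere
t0: [θ0=0°, θ1=180°, θ2=0°]
1. rotate(1, 90) → [θ0=0°, θ1=270°, θ2=0°]
2. rotate(1, 180) → [θ0=0°, θ1=270°, θ2=0°]
no other 2-command option fits: unique.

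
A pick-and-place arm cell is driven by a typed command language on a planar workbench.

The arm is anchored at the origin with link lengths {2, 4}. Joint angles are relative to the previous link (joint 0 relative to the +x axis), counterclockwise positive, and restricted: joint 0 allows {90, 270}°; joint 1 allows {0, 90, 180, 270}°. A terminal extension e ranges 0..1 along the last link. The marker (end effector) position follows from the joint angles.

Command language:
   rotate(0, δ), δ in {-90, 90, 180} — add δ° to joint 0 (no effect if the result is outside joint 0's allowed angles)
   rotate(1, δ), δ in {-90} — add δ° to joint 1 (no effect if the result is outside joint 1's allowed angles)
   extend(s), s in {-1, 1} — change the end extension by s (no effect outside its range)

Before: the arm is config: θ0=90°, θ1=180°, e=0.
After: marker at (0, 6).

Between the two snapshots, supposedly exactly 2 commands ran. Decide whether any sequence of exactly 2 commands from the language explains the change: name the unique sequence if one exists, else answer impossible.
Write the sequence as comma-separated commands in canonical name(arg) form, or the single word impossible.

begin: config: θ0=90°, θ1=180°, e=0
t=1 rotate(1, -90) ⇒ config: θ0=90°, θ1=90°, e=0
t=2 rotate(1, -90) ⇒ config: θ0=90°, θ1=0°, e=0
all 36 alternatives checked — unique.

rotate(1, -90), rotate(1, -90)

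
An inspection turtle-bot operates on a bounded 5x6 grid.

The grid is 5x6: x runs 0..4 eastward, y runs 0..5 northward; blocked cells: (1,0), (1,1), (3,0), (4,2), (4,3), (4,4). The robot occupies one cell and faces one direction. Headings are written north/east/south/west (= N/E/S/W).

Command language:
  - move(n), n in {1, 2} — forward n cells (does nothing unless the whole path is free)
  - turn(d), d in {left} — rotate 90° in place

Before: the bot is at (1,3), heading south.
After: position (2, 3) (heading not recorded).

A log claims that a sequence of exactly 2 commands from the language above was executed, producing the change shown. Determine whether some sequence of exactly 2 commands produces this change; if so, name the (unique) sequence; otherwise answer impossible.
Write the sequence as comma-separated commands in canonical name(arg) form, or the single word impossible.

turn(left), move(1)

key: running move(1) before turn(left) would end elsewhere — order is forced
begin: at (1,3), heading south
step 1 (turn(left)): at (1,3), heading east
step 2 (move(1)): at (2,3), heading east
uniquely the one of 9 2-step routes that fits.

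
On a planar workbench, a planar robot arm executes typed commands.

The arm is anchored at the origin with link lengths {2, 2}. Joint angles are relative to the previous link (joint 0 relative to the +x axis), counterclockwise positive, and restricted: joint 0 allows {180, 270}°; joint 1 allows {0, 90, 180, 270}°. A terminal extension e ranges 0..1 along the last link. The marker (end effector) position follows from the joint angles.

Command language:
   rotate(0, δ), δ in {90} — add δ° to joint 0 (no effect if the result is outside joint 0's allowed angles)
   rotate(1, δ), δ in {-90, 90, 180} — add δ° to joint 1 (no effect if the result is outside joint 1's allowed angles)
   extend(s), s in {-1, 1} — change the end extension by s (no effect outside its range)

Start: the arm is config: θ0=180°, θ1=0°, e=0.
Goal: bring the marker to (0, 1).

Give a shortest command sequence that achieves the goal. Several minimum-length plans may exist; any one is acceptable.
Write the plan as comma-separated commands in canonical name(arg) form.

extend(1), rotate(0, 90), rotate(1, 180)

from: config: θ0=180°, θ1=0°, e=0
[1] after extend(1): config: θ0=180°, θ1=0°, e=1
[2] after rotate(0, 90): config: θ0=270°, θ1=0°, e=1
[3] after rotate(1, 180): config: θ0=270°, θ1=180°, e=1
minimal: 3 command(s), checked below 3.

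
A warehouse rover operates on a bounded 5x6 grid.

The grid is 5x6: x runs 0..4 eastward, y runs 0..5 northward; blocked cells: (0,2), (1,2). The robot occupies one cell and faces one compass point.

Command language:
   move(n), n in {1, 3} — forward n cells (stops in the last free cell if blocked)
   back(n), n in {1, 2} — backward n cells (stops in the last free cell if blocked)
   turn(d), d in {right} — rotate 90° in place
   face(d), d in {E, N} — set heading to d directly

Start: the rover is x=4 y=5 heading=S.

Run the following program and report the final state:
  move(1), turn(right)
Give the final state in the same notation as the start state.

start: x=4 y=5 heading=S
1. move(1) → x=4 y=4 heading=S
2. turn(right) → x=4 y=4 heading=W

x=4 y=4 heading=W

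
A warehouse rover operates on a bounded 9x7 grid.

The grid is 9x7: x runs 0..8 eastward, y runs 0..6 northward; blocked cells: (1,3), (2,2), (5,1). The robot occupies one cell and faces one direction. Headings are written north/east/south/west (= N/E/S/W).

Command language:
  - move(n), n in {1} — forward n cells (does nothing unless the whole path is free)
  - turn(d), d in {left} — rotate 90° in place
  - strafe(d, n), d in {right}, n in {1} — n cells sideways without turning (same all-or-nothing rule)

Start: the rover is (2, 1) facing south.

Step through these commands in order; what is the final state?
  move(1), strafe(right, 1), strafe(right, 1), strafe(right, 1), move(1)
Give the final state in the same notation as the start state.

begin: (2, 1) facing south
t=1 move(1) ⇒ (2, 0) facing south
t=2 strafe(right, 1) ⇒ (1, 0) facing south
t=3 strafe(right, 1) ⇒ (0, 0) facing south
t=4 strafe(right, 1) ⇒ (0, 0) facing south
t=5 move(1) ⇒ (0, 0) facing south

(0, 0) facing south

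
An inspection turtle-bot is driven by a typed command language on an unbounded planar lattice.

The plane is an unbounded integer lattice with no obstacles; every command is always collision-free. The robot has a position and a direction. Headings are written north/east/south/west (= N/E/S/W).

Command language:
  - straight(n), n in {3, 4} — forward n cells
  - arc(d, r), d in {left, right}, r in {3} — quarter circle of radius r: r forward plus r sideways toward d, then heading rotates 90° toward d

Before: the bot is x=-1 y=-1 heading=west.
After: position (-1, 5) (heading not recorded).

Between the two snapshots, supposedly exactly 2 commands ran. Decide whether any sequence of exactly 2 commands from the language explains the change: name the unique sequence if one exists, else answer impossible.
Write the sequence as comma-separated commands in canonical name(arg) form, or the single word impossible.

begin: x=-1 y=-1 heading=west
t=1 arc(right, 3) ⇒ x=-4 y=2 heading=north
t=2 arc(right, 3) ⇒ x=-1 y=5 heading=east
uniquely the one of 16 2-step routes that fits.

arc(right, 3), arc(right, 3)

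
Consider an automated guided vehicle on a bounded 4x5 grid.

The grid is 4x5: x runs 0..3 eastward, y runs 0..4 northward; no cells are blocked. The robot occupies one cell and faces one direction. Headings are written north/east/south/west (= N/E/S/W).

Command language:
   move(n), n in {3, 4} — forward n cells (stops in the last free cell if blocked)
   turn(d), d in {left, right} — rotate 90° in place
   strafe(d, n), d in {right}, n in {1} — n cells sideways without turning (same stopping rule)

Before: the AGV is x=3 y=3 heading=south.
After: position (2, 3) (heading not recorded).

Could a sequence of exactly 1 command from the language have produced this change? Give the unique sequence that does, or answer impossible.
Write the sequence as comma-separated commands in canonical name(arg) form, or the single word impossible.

strafe(right, 1)

initial: x=3 y=3 heading=south
1. strafe(right, 1) → x=2 y=3 heading=south
all 5 alternatives checked — unique.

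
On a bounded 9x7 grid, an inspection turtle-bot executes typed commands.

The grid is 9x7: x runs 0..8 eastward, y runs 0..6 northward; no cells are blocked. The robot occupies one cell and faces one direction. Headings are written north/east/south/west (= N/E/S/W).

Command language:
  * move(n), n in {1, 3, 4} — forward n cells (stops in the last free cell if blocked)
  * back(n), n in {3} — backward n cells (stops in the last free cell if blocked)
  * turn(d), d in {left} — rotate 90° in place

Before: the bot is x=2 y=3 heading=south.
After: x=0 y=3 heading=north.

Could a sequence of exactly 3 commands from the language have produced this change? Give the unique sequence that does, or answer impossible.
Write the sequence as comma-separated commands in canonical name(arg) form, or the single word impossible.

key: cell and facing (now N) both changed — the 3 commands mix motion and turning
begin: x=2 y=3 heading=south
t=1 turn(left) ⇒ x=2 y=3 heading=east
t=2 back(3) ⇒ x=0 y=3 heading=east
t=3 turn(left) ⇒ x=0 y=3 heading=north
all 125 alternatives checked — unique.

turn(left), back(3), turn(left)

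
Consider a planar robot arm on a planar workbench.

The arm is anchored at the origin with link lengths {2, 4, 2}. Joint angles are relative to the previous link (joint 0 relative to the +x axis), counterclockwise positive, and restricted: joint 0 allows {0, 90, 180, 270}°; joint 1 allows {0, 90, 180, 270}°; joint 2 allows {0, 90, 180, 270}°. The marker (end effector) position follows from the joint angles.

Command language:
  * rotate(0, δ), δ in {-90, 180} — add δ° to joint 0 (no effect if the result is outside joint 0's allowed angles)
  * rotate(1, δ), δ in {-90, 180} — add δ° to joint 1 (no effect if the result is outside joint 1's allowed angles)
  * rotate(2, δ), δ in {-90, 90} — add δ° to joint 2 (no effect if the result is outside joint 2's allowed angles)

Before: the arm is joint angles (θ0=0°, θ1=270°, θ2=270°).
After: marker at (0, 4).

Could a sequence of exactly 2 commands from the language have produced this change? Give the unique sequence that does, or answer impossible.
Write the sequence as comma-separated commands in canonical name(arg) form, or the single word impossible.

rotate(0, -90), rotate(0, -90)

t0: joint angles (θ0=0°, θ1=270°, θ2=270°)
1. rotate(0, -90) → joint angles (θ0=270°, θ1=270°, θ2=270°)
2. rotate(0, -90) → joint angles (θ0=180°, θ1=270°, θ2=270°)
uniquely the one of 36 2-step routes that fits.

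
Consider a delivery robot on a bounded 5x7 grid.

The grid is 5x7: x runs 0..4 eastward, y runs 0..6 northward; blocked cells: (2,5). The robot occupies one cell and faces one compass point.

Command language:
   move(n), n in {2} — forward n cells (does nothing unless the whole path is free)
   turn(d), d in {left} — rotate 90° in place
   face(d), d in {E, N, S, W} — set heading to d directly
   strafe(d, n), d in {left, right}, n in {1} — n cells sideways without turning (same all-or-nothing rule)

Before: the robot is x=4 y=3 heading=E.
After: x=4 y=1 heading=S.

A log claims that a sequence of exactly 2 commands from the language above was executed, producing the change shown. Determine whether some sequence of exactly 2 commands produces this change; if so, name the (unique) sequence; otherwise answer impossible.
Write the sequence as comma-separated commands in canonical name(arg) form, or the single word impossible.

key: running move(2) before face(S) would end elsewhere — order is forced
begin: x=4 y=3 heading=E
step 1 (face(S)): x=4 y=3 heading=S
step 2 (move(2)): x=4 y=1 heading=S
uniquely the one of 64 2-step routes that fits.

face(S), move(2)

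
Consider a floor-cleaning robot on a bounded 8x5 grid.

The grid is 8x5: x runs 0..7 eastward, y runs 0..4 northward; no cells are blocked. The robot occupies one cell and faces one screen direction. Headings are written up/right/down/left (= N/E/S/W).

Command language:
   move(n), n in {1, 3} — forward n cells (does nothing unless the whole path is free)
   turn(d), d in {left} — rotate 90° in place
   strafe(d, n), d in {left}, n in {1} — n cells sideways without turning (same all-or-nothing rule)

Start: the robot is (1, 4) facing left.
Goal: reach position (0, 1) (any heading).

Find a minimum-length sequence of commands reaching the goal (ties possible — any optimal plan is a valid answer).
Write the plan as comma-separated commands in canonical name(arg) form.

begin: (1, 4) facing left
t=1 move(1) ⇒ (0, 4) facing left
t=2 turn(left) ⇒ (0, 4) facing down
t=3 move(3) ⇒ (0, 1) facing down
no 2-step plan works, so 3 is optimal.

move(1), turn(left), move(3)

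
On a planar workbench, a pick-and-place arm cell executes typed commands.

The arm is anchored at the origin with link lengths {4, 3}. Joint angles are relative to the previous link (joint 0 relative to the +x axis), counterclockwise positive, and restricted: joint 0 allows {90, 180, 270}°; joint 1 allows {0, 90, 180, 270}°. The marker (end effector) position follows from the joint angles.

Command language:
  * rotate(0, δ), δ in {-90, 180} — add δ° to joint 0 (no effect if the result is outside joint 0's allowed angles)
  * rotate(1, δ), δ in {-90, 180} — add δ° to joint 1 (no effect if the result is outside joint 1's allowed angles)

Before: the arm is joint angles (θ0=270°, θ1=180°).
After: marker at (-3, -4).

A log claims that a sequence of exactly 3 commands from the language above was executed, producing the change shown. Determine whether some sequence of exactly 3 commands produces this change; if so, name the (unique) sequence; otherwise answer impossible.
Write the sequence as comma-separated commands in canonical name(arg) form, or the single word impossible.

begin: joint angles (θ0=270°, θ1=180°)
t=1 rotate(1, -90) ⇒ joint angles (θ0=270°, θ1=90°)
t=2 rotate(1, -90) ⇒ joint angles (θ0=270°, θ1=0°)
t=3 rotate(1, -90) ⇒ joint angles (θ0=270°, θ1=270°)
no rival 3-sequence matches.

rotate(1, -90), rotate(1, -90), rotate(1, -90)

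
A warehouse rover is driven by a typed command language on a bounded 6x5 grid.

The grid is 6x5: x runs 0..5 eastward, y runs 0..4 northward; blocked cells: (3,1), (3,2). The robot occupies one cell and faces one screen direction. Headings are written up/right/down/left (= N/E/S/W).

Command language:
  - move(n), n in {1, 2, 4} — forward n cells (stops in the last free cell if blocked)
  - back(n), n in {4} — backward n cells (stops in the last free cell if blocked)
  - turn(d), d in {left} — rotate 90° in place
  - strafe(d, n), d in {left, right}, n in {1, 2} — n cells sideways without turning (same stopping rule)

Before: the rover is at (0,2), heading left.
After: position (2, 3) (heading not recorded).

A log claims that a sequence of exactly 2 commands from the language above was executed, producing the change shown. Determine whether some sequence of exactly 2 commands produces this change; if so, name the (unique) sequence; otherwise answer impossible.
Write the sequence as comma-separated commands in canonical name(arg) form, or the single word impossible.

key: order matters: swapping back(4) and strafe(right, 1) lands elsewhere
start: at (0,2), heading left
t=1 back(4) ⇒ at (2,2), heading left
t=2 strafe(right, 1) ⇒ at (2,3), heading left
no rival 2-sequence matches.

back(4), strafe(right, 1)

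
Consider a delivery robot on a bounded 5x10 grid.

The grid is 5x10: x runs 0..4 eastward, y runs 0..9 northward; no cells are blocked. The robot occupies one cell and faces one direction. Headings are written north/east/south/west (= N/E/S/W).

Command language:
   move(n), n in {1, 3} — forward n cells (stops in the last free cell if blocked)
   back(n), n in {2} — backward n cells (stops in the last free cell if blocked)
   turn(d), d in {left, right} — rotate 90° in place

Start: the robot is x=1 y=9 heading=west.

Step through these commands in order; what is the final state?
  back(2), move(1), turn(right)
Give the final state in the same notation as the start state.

initial: x=1 y=9 heading=west
step 1 (back(2)): x=3 y=9 heading=west
step 2 (move(1)): x=2 y=9 heading=west
step 3 (turn(right)): x=2 y=9 heading=north

x=2 y=9 heading=north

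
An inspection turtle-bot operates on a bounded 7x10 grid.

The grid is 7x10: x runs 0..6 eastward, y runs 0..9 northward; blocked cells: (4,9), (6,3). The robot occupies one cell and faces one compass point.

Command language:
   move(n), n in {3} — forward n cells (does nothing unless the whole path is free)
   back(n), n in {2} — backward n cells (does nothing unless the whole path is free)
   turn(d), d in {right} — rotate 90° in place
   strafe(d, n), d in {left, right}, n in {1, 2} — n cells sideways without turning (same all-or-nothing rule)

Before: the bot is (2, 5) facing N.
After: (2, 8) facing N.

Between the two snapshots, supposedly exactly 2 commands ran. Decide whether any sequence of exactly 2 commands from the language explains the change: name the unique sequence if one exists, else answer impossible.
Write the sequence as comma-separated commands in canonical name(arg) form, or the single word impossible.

move(3), move(3)

key: still facing N at the end — nothing in the sequence rotates
begin: (2, 5) facing N
t=1 move(3) ⇒ (2, 8) facing N
t=2 move(3) ⇒ (2, 8) facing N
all 49 alternatives checked — unique.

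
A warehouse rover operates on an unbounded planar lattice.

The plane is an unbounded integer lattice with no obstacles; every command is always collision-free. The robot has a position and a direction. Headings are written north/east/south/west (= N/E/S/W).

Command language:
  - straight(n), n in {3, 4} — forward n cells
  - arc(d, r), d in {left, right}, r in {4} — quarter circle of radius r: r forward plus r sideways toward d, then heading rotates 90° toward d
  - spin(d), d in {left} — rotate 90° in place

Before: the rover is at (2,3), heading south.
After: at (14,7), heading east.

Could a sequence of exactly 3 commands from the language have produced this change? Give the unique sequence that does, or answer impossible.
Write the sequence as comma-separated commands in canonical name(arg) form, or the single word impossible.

arc(left, 4), arc(left, 4), arc(right, 4)

key: order matters: swapping arc(left, 4) and arc(right, 4) lands elsewhere
start: at (2,3), heading south
[1] after arc(left, 4): at (6,-1), heading east
[2] after arc(left, 4): at (10,3), heading north
[3] after arc(right, 4): at (14,7), heading east
all 125 alternatives checked — unique.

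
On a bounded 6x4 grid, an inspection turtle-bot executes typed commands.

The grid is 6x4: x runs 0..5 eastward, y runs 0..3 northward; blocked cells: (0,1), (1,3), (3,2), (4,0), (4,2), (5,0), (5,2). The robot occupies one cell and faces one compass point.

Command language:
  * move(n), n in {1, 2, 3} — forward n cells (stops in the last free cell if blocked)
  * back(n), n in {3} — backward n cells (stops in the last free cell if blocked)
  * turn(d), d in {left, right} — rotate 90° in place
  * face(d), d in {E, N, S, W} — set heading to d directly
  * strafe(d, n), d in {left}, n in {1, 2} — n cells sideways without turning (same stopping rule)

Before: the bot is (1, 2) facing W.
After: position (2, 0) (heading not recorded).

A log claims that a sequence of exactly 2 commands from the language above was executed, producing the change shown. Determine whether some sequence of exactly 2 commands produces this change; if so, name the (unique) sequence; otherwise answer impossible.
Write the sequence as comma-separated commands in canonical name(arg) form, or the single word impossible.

back(3), strafe(left, 2)

key: order matters: swapping back(3) and strafe(left, 2) lands elsewhere
initial: (1, 2) facing W
1. back(3) → (2, 2) facing W
2. strafe(left, 2) → (2, 0) facing W
all 144 alternatives checked — unique.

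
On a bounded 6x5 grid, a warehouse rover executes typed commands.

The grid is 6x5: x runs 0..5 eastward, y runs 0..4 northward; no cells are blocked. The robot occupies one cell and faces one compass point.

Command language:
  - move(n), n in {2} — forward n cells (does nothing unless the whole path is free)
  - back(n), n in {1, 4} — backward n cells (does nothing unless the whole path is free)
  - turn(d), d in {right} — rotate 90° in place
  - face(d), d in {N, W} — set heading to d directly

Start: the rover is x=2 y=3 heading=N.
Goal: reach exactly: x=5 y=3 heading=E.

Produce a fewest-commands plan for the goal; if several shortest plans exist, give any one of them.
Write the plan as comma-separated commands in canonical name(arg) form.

t0: x=2 y=3 heading=N
step 1 (turn(right)): x=2 y=3 heading=E
step 2 (move(2)): x=4 y=3 heading=E
step 3 (back(1)): x=3 y=3 heading=E
step 4 (move(2)): x=5 y=3 heading=E
minimal: 4 command(s), checked below 4.

turn(right), move(2), back(1), move(2)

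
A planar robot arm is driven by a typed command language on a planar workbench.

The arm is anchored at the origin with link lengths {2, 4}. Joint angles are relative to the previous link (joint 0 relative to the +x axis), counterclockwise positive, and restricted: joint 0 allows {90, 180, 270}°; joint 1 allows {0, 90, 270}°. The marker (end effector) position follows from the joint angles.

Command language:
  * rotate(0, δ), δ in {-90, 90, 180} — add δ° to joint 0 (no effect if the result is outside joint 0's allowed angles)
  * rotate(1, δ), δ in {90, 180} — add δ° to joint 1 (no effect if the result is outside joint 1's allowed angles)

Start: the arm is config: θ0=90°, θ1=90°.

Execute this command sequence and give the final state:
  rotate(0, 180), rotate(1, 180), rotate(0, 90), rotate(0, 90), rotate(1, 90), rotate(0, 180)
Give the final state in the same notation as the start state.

begin: config: θ0=90°, θ1=90°
1. rotate(0, 180) → config: θ0=270°, θ1=90°
2. rotate(1, 180) → config: θ0=270°, θ1=270°
3. rotate(0, 90) → config: θ0=270°, θ1=270°
4. rotate(0, 90) → config: θ0=270°, θ1=270°
5. rotate(1, 90) → config: θ0=270°, θ1=0°
6. rotate(0, 180) → config: θ0=90°, θ1=0°

config: θ0=90°, θ1=0°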